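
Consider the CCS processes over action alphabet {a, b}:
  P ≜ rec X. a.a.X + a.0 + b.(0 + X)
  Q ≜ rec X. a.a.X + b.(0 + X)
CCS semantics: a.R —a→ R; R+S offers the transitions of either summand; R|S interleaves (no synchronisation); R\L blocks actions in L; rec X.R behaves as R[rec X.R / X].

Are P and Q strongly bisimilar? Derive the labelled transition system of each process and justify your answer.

P ≁ Q

LTS(P): 4 reachable states
  u0 = rec X. a.a.X + a.0 + b.(0 + X) has moves ··a··> u1, ··a··> u2, ··b··> u3
  u1 = 0 has moves stopped
  u2 = a.(rec X. a.a.X + a.0 + b.(0 + X)) has moves ··a··> u0
  u3 = 0 + (rec X. a.a.X + a.0 + b.(0 + X)) has moves ··a··> u1, ··a··> u2, ··b··> u3
LTS(Q): 3 reachable states
  v0 = rec X. a.a.X + b.(0 + X) has moves ··a··> v1, ··b··> v2
  v1 = a.(rec X. a.a.X + b.(0 + X)) has moves ··a··> v0
  v2 = 0 + (rec X. a.a.X + b.(0 + X)) has moves ··a··> v1, ··b··> v2
Bisimilarity quotient blocks:
  B0 = {u0, u3}
  B1 = {u1}
  B2 = {u2}
  B3 = {v0, v2}
  B4 = {v1}
u0 ∈ B0, v0 ∈ B3 → different blocks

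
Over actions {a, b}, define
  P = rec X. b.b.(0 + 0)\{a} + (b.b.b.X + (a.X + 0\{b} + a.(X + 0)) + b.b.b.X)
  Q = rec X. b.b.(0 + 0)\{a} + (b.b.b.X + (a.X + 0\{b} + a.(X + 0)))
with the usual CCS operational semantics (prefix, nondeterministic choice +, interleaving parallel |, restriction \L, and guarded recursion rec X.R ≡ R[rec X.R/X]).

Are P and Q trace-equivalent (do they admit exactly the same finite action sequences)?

trace-equivalent

Reachable graph of P (6 states):
  s0 = rec X. b.b.(0 + 0)\{a} + (b.b.b.X + (a.X + 0\{b} + a.(X + 0)) + b.b.b.X) :: —a→ s0, —a→ s1, —b→ s2, —b→ s3
  s1 = (rec X. b.b.(0 + 0)\{a} + (b.b.b.X + (a.X + 0\{b} + a.(X + 0)) + b.b.b.X)) + 0 :: —a→ s0, —a→ s1, —b→ s2, —b→ s3
  s2 = b.(0 + 0)\{a} :: —b→ s4
  s3 = b.b.(rec X. b.b.(0 + 0)\{a} + (b.b.b.X + (a.X + 0\{b} + a.(X + 0)) + b.b.b.X)) :: —b→ s5
  s4 = (0 + 0)\{a} :: (no moves)
  s5 = b.(rec X. b.b.(0 + 0)\{a} + (b.b.b.X + (a.X + 0\{b} + a.(X + 0)) + b.b.b.X)) :: —b→ s0
Reachable graph of Q (6 states):
  t0 = rec X. b.b.(0 + 0)\{a} + (b.b.b.X + (a.X + 0\{b} + a.(X + 0))) :: —a→ t0, —a→ t1, —b→ t2, —b→ t3
  t1 = (rec X. b.b.(0 + 0)\{a} + (b.b.b.X + (a.X + 0\{b} + a.(X + 0)))) + 0 :: —a→ t0, —a→ t1, —b→ t2, —b→ t3
  t2 = b.(0 + 0)\{a} :: —b→ t4
  t3 = b.b.(rec X. b.b.(0 + 0)\{a} + (b.b.b.X + (a.X + 0\{b} + a.(X + 0)))) :: —b→ t5
  t4 = (0 + 0)\{a} :: (no moves)
  t5 = b.(rec X. b.b.(0 + 0)\{a} + (b.b.b.X + (a.X + 0\{b} + a.(X + 0)))) :: —b→ t0
Partition-refinement fixed point:
  B0 = {s0, s1, t0, t1}
  B1 = {s3, t3}
  B2 = {s5, t5}
  B3 = {s2, t2}
  B4 = {s4, t4}
s0 ∈ B0, t0 ∈ B0 → same block
Bisimilar ⇒ trace-equivalent.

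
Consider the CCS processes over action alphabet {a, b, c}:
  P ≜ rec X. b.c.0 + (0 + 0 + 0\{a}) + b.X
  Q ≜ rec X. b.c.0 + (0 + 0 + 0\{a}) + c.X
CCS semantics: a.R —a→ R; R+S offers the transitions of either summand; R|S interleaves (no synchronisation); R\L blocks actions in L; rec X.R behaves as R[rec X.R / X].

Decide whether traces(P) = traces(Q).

LTS(P): 3 reachable states
  m0 = rec X. b.c.0 + (0 + 0 + 0\{a}) + b.X ⊢ -b-> m0, -b-> m1
  m1 = c.0 ⊢ -c-> m2
  m2 = 0 ⊢ stopped
LTS(Q): 3 reachable states
  n0 = rec X. b.c.0 + (0 + 0 + 0\{a}) + c.X ⊢ -b-> n1, -c-> n0
  n1 = c.0 ⊢ -c-> n2
  n2 = 0 ⊢ stopped
Executing bb from P (initial set {m0}):
  [1] b ⇒ {m0, m1}
  [2] b ⇒ {m0, m1}
  — P admits the full trace.
Executing bb from Q (initial set {n0}):
  [1] b ⇒ {n1}
  [2] b ⇒ no successor for Q

trace-distinct — witness ⟨bb⟩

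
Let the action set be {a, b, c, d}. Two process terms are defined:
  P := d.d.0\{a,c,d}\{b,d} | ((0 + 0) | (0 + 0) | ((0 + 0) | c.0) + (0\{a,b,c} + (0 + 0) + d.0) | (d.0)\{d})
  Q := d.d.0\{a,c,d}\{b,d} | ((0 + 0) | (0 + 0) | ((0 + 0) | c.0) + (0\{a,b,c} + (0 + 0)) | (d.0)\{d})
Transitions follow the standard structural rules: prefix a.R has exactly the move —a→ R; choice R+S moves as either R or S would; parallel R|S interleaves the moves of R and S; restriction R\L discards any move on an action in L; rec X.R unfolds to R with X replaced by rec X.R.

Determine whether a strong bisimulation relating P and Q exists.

LTS(P): 9 reachable states
  p0 = d.d.0\{a,c,d}\{b,d} | ((0 + 0) | (0 + 0) | ((0 + 0) | c.0) + (0\{a,b,c} + (0 + 0) + d.0) | (d.0)\{d}) has moves ··c··> p1, ··d··> p2, ··d··> p3
  p1 = d.d.0\{a,c,d}\{b,d} | ((0 + 0) | (0 + 0) | ((0 + 0) | 0)) has moves ··d··> p4
  p2 = d.0\{a,c,d}\{b,d} | ((0 + 0) | (0 + 0) | ((0 + 0) | c.0) + (0\{a,b,c} + (0 + 0) + d.0) | (d.0)\{d}) has moves ··c··> p4, ··d··> p5, ··d··> p6
  p3 = d.d.0\{a,c,d}\{b,d} | (0 | (d.0)\{d}) has moves ··d··> p6
  p4 = d.0\{a,c,d}\{b,d} | ((0 + 0) | (0 + 0) | ((0 + 0) | 0)) has moves ··d··> p7
  p5 = 0\{a,c,d}\{b,d} | ((0 + 0) | (0 + 0) | ((0 + 0) | c.0) + (0\{a,b,c} + (0 + 0) + d.0) | (d.0)\{d}) has moves ··c··> p7, ··d··> p8
  p6 = d.0\{a,c,d}\{b,d} | (0 | (d.0)\{d}) has moves ··d··> p8
  p7 = 0\{a,c,d}\{b,d} | ((0 + 0) | (0 + 0) | ((0 + 0) | 0)) has moves deadlocked
  p8 = 0\{a,c,d}\{b,d} | (0 | (d.0)\{d}) has moves deadlocked
LTS(Q): 6 reachable states
  q0 = d.d.0\{a,c,d}\{b,d} | ((0 + 0) | (0 + 0) | ((0 + 0) | c.0) + (0\{a,b,c} + (0 + 0)) | (d.0)\{d}) has moves ··c··> q1, ··d··> q2
  q1 = d.d.0\{a,c,d}\{b,d} | ((0 + 0) | (0 + 0) | ((0 + 0) | 0)) has moves ··d··> q3
  q2 = d.0\{a,c,d}\{b,d} | ((0 + 0) | (0 + 0) | ((0 + 0) | c.0) + (0\{a,b,c} + (0 + 0)) | (d.0)\{d}) has moves ··c··> q3, ··d··> q4
  q3 = d.0\{a,c,d}\{b,d} | ((0 + 0) | (0 + 0) | ((0 + 0) | 0)) has moves ··d··> q5
  q4 = 0\{a,c,d}\{b,d} | ((0 + 0) | (0 + 0) | ((0 + 0) | c.0) + (0\{a,b,c} + (0 + 0)) | (d.0)\{d}) has moves ··c··> q5
  q5 = 0\{a,c,d}\{b,d} | ((0 + 0) | (0 + 0) | ((0 + 0) | 0)) has moves deadlocked
Partition-refinement fixed point:
  B0 = {p0}
  B1 = {p1, p3, q1}
  B2 = {p4, p6, q3}
  B3 = {p7, p8, q5}
  B4 = {p2}
  B5 = {p5}
  B6 = {q0}
  B7 = {q2}
  B8 = {q4}
p0 ∈ B0, q0 ∈ B6 → different blocks

P ≁ Q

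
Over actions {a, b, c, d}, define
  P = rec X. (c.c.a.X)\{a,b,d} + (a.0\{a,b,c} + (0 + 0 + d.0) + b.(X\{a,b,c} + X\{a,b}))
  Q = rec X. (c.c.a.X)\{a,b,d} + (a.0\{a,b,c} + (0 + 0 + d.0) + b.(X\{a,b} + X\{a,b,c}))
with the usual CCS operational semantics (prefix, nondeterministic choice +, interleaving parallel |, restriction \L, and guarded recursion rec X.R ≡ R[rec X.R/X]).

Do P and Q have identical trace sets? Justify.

LTS(P): 9 reachable states
  u0 = rec X. (c.c.a.X)\{a,b,d} + (a.0\{a,b,c} + (0 + 0 + d.0) + b.(X\{a,b,c} + X\{a,b})) ⊢ =a=> u1, =b=> u2, =c=> u3, =d=> u4
  u1 = 0\{a,b,c} ⊢ deadlocked
  u2 = (rec X. (c.c.a.X)\{a,b,d} + (a.0\{a,b,c} + (0 + 0 + d.0) + b.(X\{a,b,c} + X\{a,b})))\{a,b,c} + (rec X. (c.c.a.X)\{a,b,d} + (a.0\{a,b,c} + (0 + 0 + d.0) + b.(X\{a,b,c} + X\{a,b})))\{a,b} ⊢ =c=> u5, =d=> u1, =d=> u6
  u3 = (c.a.(rec X. (c.c.a.X)\{a,b,d} + (a.0\{a,b,c} + (0 + 0 + d.0) + b.(X\{a,b,c} + X\{a,b}))))\{a,b,d} ⊢ =c=> u7
  u4 = 0 ⊢ deadlocked
  u5 = (c.a.(rec X. (c.c.a.X)\{a,b,d} + (a.0\{a,b,c} + (0 + 0 + d.0) + b.(X\{a,b,c} + X\{a,b}))))\{a,b,d}\{a,b} ⊢ =c=> u8
  u6 = 0\{a,b} ⊢ deadlocked
  u7 = (a.(rec X. (c.c.a.X)\{a,b,d} + (a.0\{a,b,c} + (0 + 0 + d.0) + b.(X\{a,b,c} + X\{a,b}))))\{a,b,d} ⊢ deadlocked
  u8 = (a.(rec X. (c.c.a.X)\{a,b,d} + (a.0\{a,b,c} + (0 + 0 + d.0) + b.(X\{a,b,c} + X\{a,b}))))\{a,b,d}\{a,b} ⊢ deadlocked
LTS(Q): 9 reachable states
  v0 = rec X. (c.c.a.X)\{a,b,d} + (a.0\{a,b,c} + (0 + 0 + d.0) + b.(X\{a,b} + X\{a,b,c})) ⊢ =a=> v1, =b=> v2, =c=> v3, =d=> v4
  v1 = 0\{a,b,c} ⊢ deadlocked
  v2 = (rec X. (c.c.a.X)\{a,b,d} + (a.0\{a,b,c} + (0 + 0 + d.0) + b.(X\{a,b} + X\{a,b,c})))\{a,b} + (rec X. (c.c.a.X)\{a,b,d} + (a.0\{a,b,c} + (0 + 0 + d.0) + b.(X\{a,b} + X\{a,b,c})))\{a,b,c} ⊢ =c=> v5, =d=> v1, =d=> v6
  v3 = (c.a.(rec X. (c.c.a.X)\{a,b,d} + (a.0\{a,b,c} + (0 + 0 + d.0) + b.(X\{a,b} + X\{a,b,c}))))\{a,b,d} ⊢ =c=> v7
  v4 = 0 ⊢ deadlocked
  v5 = (c.a.(rec X. (c.c.a.X)\{a,b,d} + (a.0\{a,b,c} + (0 + 0 + d.0) + b.(X\{a,b} + X\{a,b,c}))))\{a,b,d}\{a,b} ⊢ =c=> v8
  v6 = 0\{a,b} ⊢ deadlocked
  v7 = (a.(rec X. (c.c.a.X)\{a,b,d} + (a.0\{a,b,c} + (0 + 0 + d.0) + b.(X\{a,b} + X\{a,b,c}))))\{a,b,d} ⊢ deadlocked
  v8 = (a.(rec X. (c.c.a.X)\{a,b,d} + (a.0\{a,b,c} + (0 + 0 + d.0) + b.(X\{a,b} + X\{a,b,c}))))\{a,b,d}\{a,b} ⊢ deadlocked
Coarsest stable partition (strong bisimilarity classes):
  B0 = {u0, v0}
  B1 = {u1, u4, u6, u7, u8, v1, v4, v6, v7, v8}
  B2 = {u3, u5, v3, v5}
  B3 = {u2, v2}
u0 ∈ B0, v0 ∈ B0 → same block
Bisimilar ⇒ trace-equivalent.

traces(P) = traces(Q)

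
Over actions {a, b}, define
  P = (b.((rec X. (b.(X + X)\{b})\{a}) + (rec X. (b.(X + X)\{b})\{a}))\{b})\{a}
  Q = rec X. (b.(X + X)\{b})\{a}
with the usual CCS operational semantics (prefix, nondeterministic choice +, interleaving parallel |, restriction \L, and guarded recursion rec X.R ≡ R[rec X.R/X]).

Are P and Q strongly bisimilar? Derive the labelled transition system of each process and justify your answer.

bisimilar

Reachable graph of P (2 states):
  s0 = (b.((rec X. (b.(X + X)\{b})\{a}) + (rec X. (b.(X + X)\{b})\{a}))\{b})\{a} → ··b··> s1
  s1 = ((rec X. (b.(X + X)\{b})\{a}) + (rec X. (b.(X + X)\{b})\{a}))\{b}\{a} → ∅
Reachable graph of Q (2 states):
  t0 = rec X. (b.(X + X)\{b})\{a} → ··b··> t1
  t1 = ((rec X. (b.(X + X)\{b})\{a}) + (rec X. (b.(X + X)\{b})\{a}))\{b}\{a} → ∅
Coarsest stable partition (strong bisimilarity classes):
  B0 = {s0, t0}
  B1 = {s1, t1}
s0 ∈ B0, t0 ∈ B0 → same block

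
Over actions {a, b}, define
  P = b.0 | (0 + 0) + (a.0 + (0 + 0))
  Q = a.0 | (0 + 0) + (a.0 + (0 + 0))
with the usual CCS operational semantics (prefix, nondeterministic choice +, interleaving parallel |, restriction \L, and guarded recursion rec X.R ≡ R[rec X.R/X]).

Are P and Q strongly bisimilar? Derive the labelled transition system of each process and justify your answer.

not bisimilar

LTS(P): 3 reachable states
  m0 = b.0 | (0 + 0) + (a.0 + (0 + 0)) | ··a··> m1, ··b··> m2
  m1 = 0 | deadlocked
  m2 = 0 | (0 + 0) | deadlocked
LTS(Q): 3 reachable states
  n0 = a.0 | (0 + 0) + (a.0 + (0 + 0)) | ··a··> n1, ··a··> n2
  n1 = 0 | deadlocked
  n2 = 0 | (0 + 0) | deadlocked
Partition-refinement fixed point:
  B0 = {m0}
  B1 = {m1, m2, n1, n2}
  B2 = {n0}
m0 ∈ B0, n0 ∈ B2 → different blocks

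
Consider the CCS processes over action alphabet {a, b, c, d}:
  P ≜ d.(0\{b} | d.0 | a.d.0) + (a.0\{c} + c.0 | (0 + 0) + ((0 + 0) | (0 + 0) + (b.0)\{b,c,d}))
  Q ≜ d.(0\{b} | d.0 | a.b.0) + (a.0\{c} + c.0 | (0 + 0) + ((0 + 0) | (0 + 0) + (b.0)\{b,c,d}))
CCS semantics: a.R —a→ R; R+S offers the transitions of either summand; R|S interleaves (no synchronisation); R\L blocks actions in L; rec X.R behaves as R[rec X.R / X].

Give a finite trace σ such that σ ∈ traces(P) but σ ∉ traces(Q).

dadd

P's transition system — 9 states:
  p0 = d.(0\{b} | d.0 | a.d.0) + (a.0\{c} + c.0 | (0 + 0) + ((0 + 0) | (0 + 0) + (b.0)\{b,c,d})) → ··a··> p1, ··c··> p2, ··d··> p3
  p1 = 0\{c} → ·
  p2 = 0 | (0 + 0) → ·
  p3 = 0\{b} | d.0 | a.d.0 → ··a··> p4, ··d··> p5
  p4 = 0\{b} | d.0 | d.0 → ··d··> p6, ··d··> p7
  p5 = 0\{b} | 0 | a.d.0 → ··a··> p6
  p6 = 0\{b} | 0 | d.0 → ··d··> p8
  p7 = 0\{b} | d.0 | 0 → ··d··> p8
  p8 = 0\{b} | 0 | 0 → ·
Q's transition system — 9 states:
  q0 = d.(0\{b} | d.0 | a.b.0) + (a.0\{c} + c.0 | (0 + 0) + ((0 + 0) | (0 + 0) + (b.0)\{b,c,d})) → ··a··> q1, ··c··> q2, ··d··> q3
  q1 = 0\{c} → ·
  q2 = 0 | (0 + 0) → ·
  q3 = 0\{b} | d.0 | a.b.0 → ··a··> q4, ··d··> q5
  q4 = 0\{b} | d.0 | b.0 → ··b··> q6, ··d··> q7
  q5 = 0\{b} | 0 | a.b.0 → ··a··> q7
  q6 = 0\{b} | d.0 | 0 → ··d··> q8
  q7 = 0\{b} | 0 | b.0 → ··b··> q8
  q8 = 0\{b} | 0 | 0 → ·
Run σ = ⟨dadd⟩ on P: start {p0}
  step 1 (d): {p3}
  step 2 (a): {p4}
  step 3 (d): {p6, p7}
  step 4 (d): {p8}
  P completes σ.
Run σ = ⟨dadd⟩ on Q: start {q0}
  step 1 (d): {q3}
  step 2 (a): {q4}
  step 3 (d): {q7}
  step 4 (d): ∅ (Q stuck)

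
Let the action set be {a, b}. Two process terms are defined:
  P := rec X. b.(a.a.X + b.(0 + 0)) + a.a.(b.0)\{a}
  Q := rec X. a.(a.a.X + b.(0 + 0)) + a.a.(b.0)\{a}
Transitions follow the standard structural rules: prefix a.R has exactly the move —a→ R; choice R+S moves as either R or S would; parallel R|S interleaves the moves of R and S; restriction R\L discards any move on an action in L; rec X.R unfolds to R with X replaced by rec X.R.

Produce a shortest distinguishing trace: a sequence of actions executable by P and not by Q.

P's transition system — 7 states:
  s0 = rec X. b.(a.a.X + b.(0 + 0)) + a.a.(b.0)\{a} has moves —a→ s1, —b→ s2
  s1 = a.(b.0)\{a} has moves —a→ s3
  s2 = a.a.(rec X. b.(a.a.X + b.(0 + 0)) + a.a.(b.0)\{a}) + b.(0 + 0) has moves —a→ s4, —b→ s5
  s3 = (b.0)\{a} has moves —b→ s6
  s4 = a.(rec X. b.(a.a.X + b.(0 + 0)) + a.a.(b.0)\{a}) has moves —a→ s0
  s5 = 0 + 0 has moves (no moves)
  s6 = 0\{a} has moves (no moves)
Q's transition system — 7 states:
  t0 = rec X. a.(a.a.X + b.(0 + 0)) + a.a.(b.0)\{a} has moves —a→ t1, —a→ t2
  t1 = a.(b.0)\{a} has moves —a→ t3
  t2 = a.a.(rec X. a.(a.a.X + b.(0 + 0)) + a.a.(b.0)\{a}) + b.(0 + 0) has moves —a→ t4, —b→ t5
  t3 = (b.0)\{a} has moves —b→ t6
  t4 = a.(rec X. a.(a.a.X + b.(0 + 0)) + a.a.(b.0)\{a}) has moves —a→ t0
  t5 = 0 + 0 has moves (no moves)
  t6 = 0\{a} has moves (no moves)
Trace ⟨b⟩ through P, begin at {s0}:
  [1] b ⇒ {s2}
  — P admits the full trace.
Trace ⟨b⟩ through Q, begin at {t0}:
  [1] b ⇒ ∅  — Q cannot continue

b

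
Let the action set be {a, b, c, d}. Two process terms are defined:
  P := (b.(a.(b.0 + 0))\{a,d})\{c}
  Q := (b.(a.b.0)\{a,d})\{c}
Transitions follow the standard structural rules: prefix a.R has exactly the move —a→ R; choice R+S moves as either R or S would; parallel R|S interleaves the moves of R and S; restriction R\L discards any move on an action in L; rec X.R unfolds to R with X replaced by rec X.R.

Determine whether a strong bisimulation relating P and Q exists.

P's transition system — 2 states:
  m0 = (b.(a.(b.0 + 0))\{a,d})\{c} :: —b→ m1
  m1 = (a.(b.0 + 0))\{a,d}\{c} :: ·
Q's transition system — 2 states:
  n0 = (b.(a.b.0)\{a,d})\{c} :: —b→ n1
  n1 = (a.b.0)\{a,d}\{c} :: ·
Partition-refinement fixed point:
  B0 = {m0, n0}
  B1 = {m1, n1}
m0 ∈ B0, n0 ∈ B0 → same block

bisimilar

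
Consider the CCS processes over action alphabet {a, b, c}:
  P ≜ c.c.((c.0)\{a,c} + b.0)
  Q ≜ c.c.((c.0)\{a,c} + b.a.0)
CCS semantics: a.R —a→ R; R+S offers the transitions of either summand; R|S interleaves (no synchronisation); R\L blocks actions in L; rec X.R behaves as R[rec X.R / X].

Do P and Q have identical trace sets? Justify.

P's transition system — 4 states:
  u0 = c.c.((c.0)\{a,c} + b.0) → —c→ u1
  u1 = c.((c.0)\{a,c} + b.0) → —c→ u2
  u2 = (c.0)\{a,c} + b.0 → —b→ u3
  u3 = 0 → stopped
Q's transition system — 5 states:
  v0 = c.c.((c.0)\{a,c} + b.a.0) → —c→ v1
  v1 = c.((c.0)\{a,c} + b.a.0) → —c→ v2
  v2 = (c.0)\{a,c} + b.a.0 → —b→ v3
  v3 = a.0 → —a→ v4
  v4 = 0 → stopped
Trace ⟨ccba⟩ through Q, begin at {v0}:
  [1] c ⇒ {v1}
  [2] c ⇒ {v2}
  [3] b ⇒ {v3}
  [4] a ⇒ {v4}
  — Q admits the full trace.
Trace ⟨ccba⟩ through P, begin at {u0}:
  [1] c ⇒ {u1}
  [2] c ⇒ {u2}
  [3] b ⇒ {u3}
  [4] a ⇒ ∅  — P cannot continue

traces(P) ≠ traces(Q) — witness ⟨ccba⟩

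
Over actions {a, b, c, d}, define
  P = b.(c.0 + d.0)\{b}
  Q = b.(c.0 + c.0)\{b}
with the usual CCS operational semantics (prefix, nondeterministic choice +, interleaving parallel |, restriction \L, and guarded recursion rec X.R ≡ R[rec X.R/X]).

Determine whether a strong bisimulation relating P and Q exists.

Reachable graph of P (3 states):
  m0 = b.(c.0 + d.0)\{b} | ··b··> m1
  m1 = (c.0 + d.0)\{b} | ··c··> m2, ··d··> m2
  m2 = 0\{b} | stopped
Reachable graph of Q (3 states):
  n0 = b.(c.0 + c.0)\{b} | ··b··> n1
  n1 = (c.0 + c.0)\{b} | ··c··> n2
  n2 = 0\{b} | stopped
Bisimilarity quotient blocks:
  B0 = {m0}
  B1 = {m1}
  B2 = {m2, n2}
  B3 = {n0}
  B4 = {n1}
m0 ∈ B0, n0 ∈ B3 → different blocks

not bisimilar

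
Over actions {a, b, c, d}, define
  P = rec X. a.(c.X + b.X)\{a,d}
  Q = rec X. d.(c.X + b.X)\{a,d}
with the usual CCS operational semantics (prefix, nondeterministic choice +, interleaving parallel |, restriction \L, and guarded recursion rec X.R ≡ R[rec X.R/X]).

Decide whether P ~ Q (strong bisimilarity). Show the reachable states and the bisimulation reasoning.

not bisimilar

LTS(P): 3 reachable states
  m0 = rec X. a.(c.X + b.X)\{a,d} has moves --a--▸ m1
  m1 = (c.(rec X. a.(c.X + b.X)\{a,d}) + b.(rec X. a.(c.X + b.X)\{a,d}))\{a,d} has moves --b--▸ m2, --c--▸ m2
  m2 = (rec X. a.(c.X + b.X)\{a,d})\{a,d} has moves deadlocked
LTS(Q): 3 reachable states
  n0 = rec X. d.(c.X + b.X)\{a,d} has moves --d--▸ n1
  n1 = (c.(rec X. d.(c.X + b.X)\{a,d}) + b.(rec X. d.(c.X + b.X)\{a,d}))\{a,d} has moves --b--▸ n2, --c--▸ n2
  n2 = (rec X. d.(c.X + b.X)\{a,d})\{a,d} has moves deadlocked
Partition-refinement fixed point:
  B0 = {m0}
  B1 = {m1, n1}
  B2 = {m2, n2}
  B3 = {n0}
m0 ∈ B0, n0 ∈ B3 → different blocks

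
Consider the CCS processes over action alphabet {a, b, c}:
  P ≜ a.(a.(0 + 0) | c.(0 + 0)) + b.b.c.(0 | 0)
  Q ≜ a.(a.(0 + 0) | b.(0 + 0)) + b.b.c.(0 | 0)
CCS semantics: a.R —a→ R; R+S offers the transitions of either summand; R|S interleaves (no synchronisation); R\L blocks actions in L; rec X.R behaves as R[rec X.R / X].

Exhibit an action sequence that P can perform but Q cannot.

ac

P's transition system — 8 states:
  m0 = a.(a.(0 + 0) | c.(0 + 0)) + b.b.c.(0 | 0) | ··a··> m1, ··b··> m2
  m1 = a.(0 + 0) | c.(0 + 0) | ··a··> m3, ··c··> m4
  m2 = b.c.(0 | 0) | ··b··> m5
  m3 = (0 + 0) | c.(0 + 0) | ··c··> m6
  m4 = a.(0 + 0) | (0 + 0) | ··a··> m6
  m5 = c.(0 | 0) | ··c··> m7
  m6 = (0 + 0) | (0 + 0) | ∅
  m7 = 0 | 0 | ∅
Q's transition system — 8 states:
  n0 = a.(a.(0 + 0) | b.(0 + 0)) + b.b.c.(0 | 0) | ··a··> n1, ··b··> n2
  n1 = a.(0 + 0) | b.(0 + 0) | ··a··> n3, ··b··> n4
  n2 = b.c.(0 | 0) | ··b··> n5
  n3 = (0 + 0) | b.(0 + 0) | ··b··> n6
  n4 = a.(0 + 0) | (0 + 0) | ··a··> n6
  n5 = c.(0 | 0) | ··c··> n7
  n6 = (0 + 0) | (0 + 0) | ∅
  n7 = 0 | 0 | ∅
Trace ⟨ac⟩ through P, begin at {m0}:
  step 1 (a): {m1}
  step 2 (c): {m4}
  — P admits the full trace.
Trace ⟨ac⟩ through Q, begin at {n0}:
  step 1 (a): {n1}
  step 2 (c): ∅ (Q stuck)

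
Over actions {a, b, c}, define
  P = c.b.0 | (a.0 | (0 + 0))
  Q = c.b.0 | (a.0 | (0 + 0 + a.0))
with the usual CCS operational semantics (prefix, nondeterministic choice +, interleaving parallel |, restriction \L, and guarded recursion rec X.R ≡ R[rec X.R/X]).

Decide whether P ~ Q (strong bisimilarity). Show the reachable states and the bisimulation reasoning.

P ≁ Q

Reachable graph of P (6 states):
  m0 = c.b.0 | (a.0 | (0 + 0)) ⊢ --a--▸ m1, --c--▸ m2
  m1 = c.b.0 | (0 | (0 + 0)) ⊢ --c--▸ m3
  m2 = b.0 | (a.0 | (0 + 0)) ⊢ --a--▸ m3, --b--▸ m4
  m3 = b.0 | (0 | (0 + 0)) ⊢ --b--▸ m5
  m4 = 0 | (a.0 | (0 + 0)) ⊢ --a--▸ m5
  m5 = 0 | (0 | (0 + 0)) ⊢ ∅
Reachable graph of Q (12 states):
  n0 = c.b.0 | (a.0 | (0 + 0 + a.0)) ⊢ --a--▸ n1, --a--▸ n2, --c--▸ n3
  n1 = c.b.0 | (0 | (0 + 0 + a.0)) ⊢ --a--▸ n4, --c--▸ n5
  n2 = c.b.0 | (a.0 | 0) ⊢ --a--▸ n4, --c--▸ n6
  n3 = b.0 | (a.0 | (0 + 0 + a.0)) ⊢ --a--▸ n5, --a--▸ n6, --b--▸ n7
  n4 = c.b.0 | (0 | 0) ⊢ --c--▸ n8
  n5 = b.0 | (0 | (0 + 0 + a.0)) ⊢ --a--▸ n8, --b--▸ n9
  n6 = b.0 | (a.0 | 0) ⊢ --a--▸ n8, --b--▸ n10
  n7 = 0 | (a.0 | (0 + 0 + a.0)) ⊢ --a--▸ n10, --a--▸ n9
  n8 = b.0 | (0 | 0) ⊢ --b--▸ n11
  n9 = 0 | (0 | (0 + 0 + a.0)) ⊢ --a--▸ n11
  n10 = 0 | (a.0 | 0) ⊢ --a--▸ n11
  n11 = 0 | (0 | 0) ⊢ ∅
Coarsest stable partition (strong bisimilarity classes):
  B0 = {m0, n1, n2}
  B1 = {m1, n4}
  B2 = {m3, n8}
  B3 = {m5, n11}
  B4 = {m2, n5, n6}
  B5 = {m4, n10, n9}
  B6 = {n0}
  B7 = {n3}
  B8 = {n7}
m0 ∈ B0, n0 ∈ B6 → different blocks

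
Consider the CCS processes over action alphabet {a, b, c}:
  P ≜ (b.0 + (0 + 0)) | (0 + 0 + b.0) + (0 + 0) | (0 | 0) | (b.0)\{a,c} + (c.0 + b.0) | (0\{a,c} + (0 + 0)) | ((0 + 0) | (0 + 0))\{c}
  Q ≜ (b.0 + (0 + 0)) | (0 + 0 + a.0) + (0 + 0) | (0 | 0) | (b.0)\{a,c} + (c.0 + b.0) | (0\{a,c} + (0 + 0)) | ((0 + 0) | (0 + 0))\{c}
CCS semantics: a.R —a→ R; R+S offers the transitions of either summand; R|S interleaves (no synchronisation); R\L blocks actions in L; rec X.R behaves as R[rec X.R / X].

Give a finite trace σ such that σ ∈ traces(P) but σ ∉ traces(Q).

bb

Reachable graph of P (6 states):
  p0 = (b.0 + (0 + 0)) | (0 + 0 + b.0) + (0 + 0) | (0 | 0) | (b.0)\{a,c} + (c.0 + b.0) | (0\{a,c} + (0 + 0)) | ((0 + 0) | (0 + 0))\{c} :: —b→ p1, —b→ p2, —b→ p3, —b→ p4, —c→ p4
  p1 = (0 + 0) | (0 | 0) | 0\{a,c} :: deadlocked
  p2 = (b.0 + (0 + 0)) | 0 :: —b→ p5
  p3 = 0 | (0 + 0 + b.0) :: —b→ p5
  p4 = 0 | (0\{a,c} + (0 + 0)) | ((0 + 0) | (0 + 0))\{c} :: deadlocked
  p5 = 0 | 0 :: deadlocked
Reachable graph of Q (6 states):
  q0 = (b.0 + (0 + 0)) | (0 + 0 + a.0) + (0 + 0) | (0 | 0) | (b.0)\{a,c} + (c.0 + b.0) | (0\{a,c} + (0 + 0)) | ((0 + 0) | (0 + 0))\{c} :: —a→ q1, —b→ q2, —b→ q3, —b→ q4, —c→ q4
  q1 = (b.0 + (0 + 0)) | 0 :: —b→ q5
  q2 = (0 + 0) | (0 | 0) | 0\{a,c} :: deadlocked
  q3 = 0 | (0 + 0 + a.0) :: —a→ q5
  q4 = 0 | (0\{a,c} + (0 + 0)) | ((0 + 0) | (0 + 0))\{c} :: deadlocked
  q5 = 0 | 0 :: deadlocked
Executing bb from P (initial set {p0}):
  after b @ step 1: {p1, p2, p3, p4}
  after b @ step 2: {p5}
  P completes σ.
Executing bb from Q (initial set {q0}):
  after b @ step 1: {q2, q3, q4}
  after b @ step 2: ∅  — Q cannot continue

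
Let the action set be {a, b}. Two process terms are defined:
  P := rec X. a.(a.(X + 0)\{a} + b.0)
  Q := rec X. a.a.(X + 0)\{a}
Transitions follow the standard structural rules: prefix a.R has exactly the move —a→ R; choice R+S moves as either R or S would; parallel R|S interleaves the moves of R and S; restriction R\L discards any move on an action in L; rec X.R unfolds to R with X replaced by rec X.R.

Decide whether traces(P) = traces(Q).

NO — witness ⟨ab⟩

Reachable graph of P (4 states):
  m0 = rec X. a.(a.(X + 0)\{a} + b.0) :: -a-> m1
  m1 = a.((rec X. a.(a.(X + 0)\{a} + b.0)) + 0)\{a} + b.0 :: -a-> m2, -b-> m3
  m2 = ((rec X. a.(a.(X + 0)\{a} + b.0)) + 0)\{a} :: stopped
  m3 = 0 :: stopped
Reachable graph of Q (3 states):
  n0 = rec X. a.a.(X + 0)\{a} :: -a-> n1
  n1 = a.((rec X. a.a.(X + 0)\{a}) + 0)\{a} :: -a-> n2
  n2 = ((rec X. a.a.(X + 0)\{a}) + 0)\{a} :: stopped
Executing ab from P (initial set {m0}):
  step 1 (a): {m1}
  step 2 (b): {m3}
  — P admits the full trace.
Executing ab from Q (initial set {n0}):
  step 1 (a): {n1}
  step 2 (b): ∅ (Q stuck)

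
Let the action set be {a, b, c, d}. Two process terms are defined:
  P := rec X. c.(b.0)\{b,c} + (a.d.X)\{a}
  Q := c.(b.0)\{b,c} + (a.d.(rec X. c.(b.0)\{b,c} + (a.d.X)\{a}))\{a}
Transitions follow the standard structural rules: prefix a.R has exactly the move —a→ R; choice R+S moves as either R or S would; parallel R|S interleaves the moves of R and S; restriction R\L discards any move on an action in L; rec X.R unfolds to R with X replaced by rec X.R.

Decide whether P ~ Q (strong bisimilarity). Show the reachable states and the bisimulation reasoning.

P's transition system — 2 states:
  m0 = rec X. c.(b.0)\{b,c} + (a.d.X)\{a} :: -c-> m1
  m1 = (b.0)\{b,c} :: ·
Q's transition system — 2 states:
  n0 = c.(b.0)\{b,c} + (a.d.(rec X. c.(b.0)\{b,c} + (a.d.X)\{a}))\{a} :: -c-> n1
  n1 = (b.0)\{b,c} :: ·
Coarsest stable partition (strong bisimilarity classes):
  B0 = {m0, n0}
  B1 = {m1, n1}
m0 ∈ B0, n0 ∈ B0 → same block

bisimilar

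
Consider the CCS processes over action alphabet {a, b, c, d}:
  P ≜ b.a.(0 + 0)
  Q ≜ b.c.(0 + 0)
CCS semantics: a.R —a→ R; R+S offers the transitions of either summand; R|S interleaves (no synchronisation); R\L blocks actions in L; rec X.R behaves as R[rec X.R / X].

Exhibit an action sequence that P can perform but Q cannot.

Reachable graph of P (3 states):
  m0 = b.a.(0 + 0) → --b--▸ m1
  m1 = a.(0 + 0) → --a--▸ m2
  m2 = 0 + 0 → ∅
Reachable graph of Q (3 states):
  n0 = b.c.(0 + 0) → --b--▸ n1
  n1 = c.(0 + 0) → --c--▸ n2
  n2 = 0 + 0 → ∅
Run σ = ⟨ba⟩ on P: start {m0}
  step 1 (b): {m1}
  step 2 (a): {m2}
  ✓ P
Run σ = ⟨ba⟩ on Q: start {n0}
  step 1 (b): {n1}
  step 2 (a): no successor for Q

ba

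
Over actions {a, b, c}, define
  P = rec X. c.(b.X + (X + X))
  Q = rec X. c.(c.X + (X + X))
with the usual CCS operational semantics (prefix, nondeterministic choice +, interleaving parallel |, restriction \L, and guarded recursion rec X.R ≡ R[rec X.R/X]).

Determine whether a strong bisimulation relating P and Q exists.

P ≁ Q

LTS(P): 2 reachable states
  s0 = rec X. c.(b.X + (X + X)) has moves -c-> s1
  s1 = b.(rec X. c.(b.X + (X + X))) + ((rec X. c.(b.X + (X + X))) + (rec X. c.(b.X + (X + X)))) has moves -b-> s0, -c-> s1
LTS(Q): 2 reachable states
  t0 = rec X. c.(c.X + (X + X)) has moves -c-> t1
  t1 = c.(rec X. c.(c.X + (X + X))) + ((rec X. c.(c.X + (X + X))) + (rec X. c.(c.X + (X + X)))) has moves -c-> t0, -c-> t1
Bisimilarity quotient blocks:
  B0 = {s0}
  B1 = {s1}
  B2 = {t0, t1}
s0 ∈ B0, t0 ∈ B2 → different blocks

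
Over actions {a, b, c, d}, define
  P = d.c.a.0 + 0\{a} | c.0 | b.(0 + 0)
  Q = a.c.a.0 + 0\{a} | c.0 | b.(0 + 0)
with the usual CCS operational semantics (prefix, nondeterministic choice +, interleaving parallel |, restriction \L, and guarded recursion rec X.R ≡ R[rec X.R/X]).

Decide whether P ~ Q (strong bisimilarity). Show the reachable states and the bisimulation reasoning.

not bisimilar

Reachable graph of P (7 states):
  m0 = d.c.a.0 + 0\{a} | c.0 | b.(0 + 0) has moves ··b··> m1, ··c··> m2, ··d··> m3
  m1 = 0\{a} | c.0 | (0 + 0) has moves ··c··> m4
  m2 = 0\{a} | 0 | b.(0 + 0) has moves ··b··> m4
  m3 = c.a.0 has moves ··c··> m5
  m4 = 0\{a} | 0 | (0 + 0) has moves (no moves)
  m5 = a.0 has moves ··a··> m6
  m6 = 0 has moves (no moves)
Reachable graph of Q (7 states):
  n0 = a.c.a.0 + 0\{a} | c.0 | b.(0 + 0) has moves ··a··> n1, ··b··> n2, ··c··> n3
  n1 = c.a.0 has moves ··c··> n4
  n2 = 0\{a} | c.0 | (0 + 0) has moves ··c··> n5
  n3 = 0\{a} | 0 | b.(0 + 0) has moves ··b··> n5
  n4 = a.0 has moves ··a··> n6
  n5 = 0\{a} | 0 | (0 + 0) has moves (no moves)
  n6 = 0 has moves (no moves)
Coarsest stable partition (strong bisimilarity classes):
  B0 = {m0}
  B1 = {m2, n3}
  B2 = {m4, m6, n5, n6}
  B3 = {m1, n2}
  B4 = {m3, n1}
  B5 = {m5, n4}
  B6 = {n0}
m0 ∈ B0, n0 ∈ B6 → different blocks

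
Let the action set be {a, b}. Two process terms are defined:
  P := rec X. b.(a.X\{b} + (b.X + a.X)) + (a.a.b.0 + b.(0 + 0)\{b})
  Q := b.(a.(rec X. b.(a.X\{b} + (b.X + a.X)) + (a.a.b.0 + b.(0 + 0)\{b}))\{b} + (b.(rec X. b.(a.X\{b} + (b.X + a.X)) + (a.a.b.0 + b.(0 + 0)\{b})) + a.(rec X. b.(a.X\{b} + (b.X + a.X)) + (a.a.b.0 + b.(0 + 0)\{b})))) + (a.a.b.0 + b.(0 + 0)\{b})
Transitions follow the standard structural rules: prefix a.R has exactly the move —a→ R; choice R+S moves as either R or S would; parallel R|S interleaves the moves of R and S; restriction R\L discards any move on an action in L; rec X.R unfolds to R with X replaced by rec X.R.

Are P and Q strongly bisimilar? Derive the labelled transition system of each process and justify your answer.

YES

P's transition system — 9 states:
  p0 = rec X. b.(a.X\{b} + (b.X + a.X)) + (a.a.b.0 + b.(0 + 0)\{b}) has moves —a→ p1, —b→ p2, —b→ p3
  p1 = a.b.0 has moves —a→ p4
  p2 = (0 + 0)\{b} has moves (no moves)
  p3 = a.(rec X. b.(a.X\{b} + (b.X + a.X)) + (a.a.b.0 + b.(0 + 0)\{b}))\{b} + (b.(rec X. b.(a.X\{b} + (b.X + a.X)) + (a.a.b.0 + b.(0 + 0)\{b})) + a.(rec X. b.(a.X\{b} + (b.X + a.X)) + (a.a.b.0 + b.(0 + 0)\{b}))) has moves —a→ p0, —a→ p5, —b→ p0
  p4 = b.0 has moves —b→ p6
  p5 = (rec X. b.(a.X\{b} + (b.X + a.X)) + (a.a.b.0 + b.(0 + 0)\{b}))\{b} has moves —a→ p7
  p6 = 0 has moves (no moves)
  p7 = (a.b.0)\{b} has moves —a→ p8
  p8 = (b.0)\{b} has moves (no moves)
Q's transition system — 10 states:
  q0 = b.(a.(rec X. b.(a.X\{b} + (b.X + a.X)) + (a.a.b.0 + b.(0 + 0)\{b}))\{b} + (b.(rec X. b.(a.X\{b} + (b.X + a.X)) + (a.a.b.0 + b.(0 + 0)\{b})) + a.(rec X. b.(a.X\{b} + (b.X + a.X)) + (a.a.b.0 + b.(0 + 0)\{b})))) + (a.a.b.0 + b.(0 + 0)\{b}) has moves —a→ q1, —b→ q2, —b→ q3
  q1 = a.b.0 has moves —a→ q4
  q2 = (0 + 0)\{b} has moves (no moves)
  q3 = a.(rec X. b.(a.X\{b} + (b.X + a.X)) + (a.a.b.0 + b.(0 + 0)\{b}))\{b} + (b.(rec X. b.(a.X\{b} + (b.X + a.X)) + (a.a.b.0 + b.(0 + 0)\{b})) + a.(rec X. b.(a.X\{b} + (b.X + a.X)) + (a.a.b.0 + b.(0 + 0)\{b}))) has moves —a→ q5, —a→ q6, —b→ q6
  q4 = b.0 has moves —b→ q7
  q5 = (rec X. b.(a.X\{b} + (b.X + a.X)) + (a.a.b.0 + b.(0 + 0)\{b}))\{b} has moves —a→ q8
  q6 = rec X. b.(a.X\{b} + (b.X + a.X)) + (a.a.b.0 + b.(0 + 0)\{b}) has moves —a→ q1, —b→ q2, —b→ q3
  q7 = 0 has moves (no moves)
  q8 = (a.b.0)\{b} has moves —a→ q9
  q9 = (b.0)\{b} has moves (no moves)
Bisimilarity quotient blocks:
  B0 = {p0, q0, q6}
  B1 = {p3, q3}
  B2 = {p5, q5}
  B3 = {p7, q8}
  B4 = {p2, p6, p8, q2, q7, q9}
  B5 = {p1, q1}
  B6 = {p4, q4}
p0 ∈ B0, q0 ∈ B0 → same block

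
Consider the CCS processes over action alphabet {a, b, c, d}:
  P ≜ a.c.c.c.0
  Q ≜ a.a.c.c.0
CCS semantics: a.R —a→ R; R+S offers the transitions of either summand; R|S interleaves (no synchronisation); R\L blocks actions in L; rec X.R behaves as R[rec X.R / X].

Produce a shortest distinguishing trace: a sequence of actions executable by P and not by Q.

ac

Reachable graph of P (5 states):
  p0 = a.c.c.c.0 | --a--▸ p1
  p1 = c.c.c.0 | --c--▸ p2
  p2 = c.c.0 | --c--▸ p3
  p3 = c.0 | --c--▸ p4
  p4 = 0 | stopped
Reachable graph of Q (5 states):
  q0 = a.a.c.c.0 | --a--▸ q1
  q1 = a.c.c.0 | --a--▸ q2
  q2 = c.c.0 | --c--▸ q3
  q3 = c.0 | --c--▸ q4
  q4 = 0 | stopped
Executing ac from P (initial set {p0}):
  [1] a ⇒ {p1}
  [2] c ⇒ {p2}
  P completes σ.
Executing ac from Q (initial set {q0}):
  [1] a ⇒ {q1}
  [2] c ⇒ ∅ (Q stuck)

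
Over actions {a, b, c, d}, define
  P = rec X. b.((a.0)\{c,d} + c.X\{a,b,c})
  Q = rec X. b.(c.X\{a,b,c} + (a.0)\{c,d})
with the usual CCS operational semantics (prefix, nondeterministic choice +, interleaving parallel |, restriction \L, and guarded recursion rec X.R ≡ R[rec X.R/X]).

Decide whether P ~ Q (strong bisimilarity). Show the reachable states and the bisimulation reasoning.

LTS(P): 4 reachable states
  s0 = rec X. b.((a.0)\{c,d} + c.X\{a,b,c}) :: =b=> s1
  s1 = (a.0)\{c,d} + c.(rec X. b.((a.0)\{c,d} + c.X\{a,b,c}))\{a,b,c} :: =a=> s2, =c=> s3
  s2 = 0\{c,d} :: ∅
  s3 = (rec X. b.((a.0)\{c,d} + c.X\{a,b,c}))\{a,b,c} :: ∅
LTS(Q): 4 reachable states
  t0 = rec X. b.(c.X\{a,b,c} + (a.0)\{c,d}) :: =b=> t1
  t1 = c.(rec X. b.(c.X\{a,b,c} + (a.0)\{c,d}))\{a,b,c} + (a.0)\{c,d} :: =a=> t2, =c=> t3
  t2 = 0\{c,d} :: ∅
  t3 = (rec X. b.(c.X\{a,b,c} + (a.0)\{c,d}))\{a,b,c} :: ∅
Bisimilarity quotient blocks:
  B0 = {s0, t0}
  B1 = {s1, t1}
  B2 = {s2, s3, t2, t3}
s0 ∈ B0, t0 ∈ B0 → same block

P ~ Q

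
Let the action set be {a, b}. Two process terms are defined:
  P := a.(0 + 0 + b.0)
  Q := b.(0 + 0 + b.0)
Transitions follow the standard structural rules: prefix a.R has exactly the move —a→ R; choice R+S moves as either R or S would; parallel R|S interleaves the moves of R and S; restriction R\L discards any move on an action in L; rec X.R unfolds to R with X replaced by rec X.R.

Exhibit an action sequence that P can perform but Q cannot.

a

P's transition system — 3 states:
  m0 = a.(0 + 0 + b.0) has moves --a--▸ m1
  m1 = 0 + 0 + b.0 has moves --b--▸ m2
  m2 = 0 has moves ·
Q's transition system — 3 states:
  n0 = b.(0 + 0 + b.0) has moves --b--▸ n1
  n1 = 0 + 0 + b.0 has moves --b--▸ n2
  n2 = 0 has moves ·
Run σ = ⟨a⟩ on P: start {m0}
  step 1 (a): {m1}
  — P admits the full trace.
Run σ = ⟨a⟩ on Q: start {n0}
  step 1 (a): no successor for Q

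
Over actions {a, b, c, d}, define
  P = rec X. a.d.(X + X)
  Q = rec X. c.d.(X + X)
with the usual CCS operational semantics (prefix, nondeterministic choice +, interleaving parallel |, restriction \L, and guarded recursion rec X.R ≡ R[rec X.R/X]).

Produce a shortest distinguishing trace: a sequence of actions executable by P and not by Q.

a

LTS(P): 3 reachable states
  p0 = rec X. a.d.(X + X) ⊢ ··a··> p1
  p1 = d.((rec X. a.d.(X + X)) + (rec X. a.d.(X + X))) ⊢ ··d··> p2
  p2 = (rec X. a.d.(X + X)) + (rec X. a.d.(X + X)) ⊢ ··a··> p1
LTS(Q): 3 reachable states
  q0 = rec X. c.d.(X + X) ⊢ ··c··> q1
  q1 = d.((rec X. c.d.(X + X)) + (rec X. c.d.(X + X))) ⊢ ··d··> q2
  q2 = (rec X. c.d.(X + X)) + (rec X. c.d.(X + X)) ⊢ ··c··> q1
Run σ = ⟨a⟩ on P: start {p0}
  step 1 (a): {p1}
  — P admits the full trace.
Run σ = ⟨a⟩ on Q: start {q0}
  step 1 (a): ∅  — Q cannot continue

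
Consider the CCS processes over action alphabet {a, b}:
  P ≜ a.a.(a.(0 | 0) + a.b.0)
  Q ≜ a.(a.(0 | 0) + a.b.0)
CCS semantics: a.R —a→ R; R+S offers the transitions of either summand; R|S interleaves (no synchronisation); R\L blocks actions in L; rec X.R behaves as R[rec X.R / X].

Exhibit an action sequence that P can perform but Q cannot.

Reachable graph of P (6 states):
  s0 = a.a.(a.(0 | 0) + a.b.0) → -a-> s1
  s1 = a.(a.(0 | 0) + a.b.0) → -a-> s2
  s2 = a.(0 | 0) + a.b.0 → -a-> s3, -a-> s4
  s3 = 0 | 0 → ·
  s4 = b.0 → -b-> s5
  s5 = 0 → ·
Reachable graph of Q (5 states):
  t0 = a.(a.(0 | 0) + a.b.0) → -a-> t1
  t1 = a.(0 | 0) + a.b.0 → -a-> t2, -a-> t3
  t2 = 0 | 0 → ·
  t3 = b.0 → -b-> t4
  t4 = 0 → ·
Executing aaa from P (initial set {s0}):
  [1] a ⇒ {s1}
  [2] a ⇒ {s2}
  [3] a ⇒ {s3, s4}
  ✓ P
Executing aaa from Q (initial set {t0}):
  [1] a ⇒ {t1}
  [2] a ⇒ {t2, t3}
  [3] a ⇒ ∅ (Q stuck)

aaa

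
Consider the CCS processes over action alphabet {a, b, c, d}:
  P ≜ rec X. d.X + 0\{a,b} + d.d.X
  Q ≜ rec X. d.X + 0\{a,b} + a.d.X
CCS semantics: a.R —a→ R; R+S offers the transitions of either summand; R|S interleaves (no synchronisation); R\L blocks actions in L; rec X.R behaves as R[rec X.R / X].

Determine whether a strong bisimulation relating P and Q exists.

P's transition system — 2 states:
  s0 = rec X. d.X + 0\{a,b} + d.d.X | =d=> s0, =d=> s1
  s1 = d.(rec X. d.X + 0\{a,b} + d.d.X) | =d=> s0
Q's transition system — 2 states:
  t0 = rec X. d.X + 0\{a,b} + a.d.X | =a=> t1, =d=> t0
  t1 = d.(rec X. d.X + 0\{a,b} + a.d.X) | =d=> t0
Coarsest stable partition (strong bisimilarity classes):
  B0 = {s0, s1}
  B1 = {t0}
  B2 = {t1}
s0 ∈ B0, t0 ∈ B1 → different blocks

P ≁ Q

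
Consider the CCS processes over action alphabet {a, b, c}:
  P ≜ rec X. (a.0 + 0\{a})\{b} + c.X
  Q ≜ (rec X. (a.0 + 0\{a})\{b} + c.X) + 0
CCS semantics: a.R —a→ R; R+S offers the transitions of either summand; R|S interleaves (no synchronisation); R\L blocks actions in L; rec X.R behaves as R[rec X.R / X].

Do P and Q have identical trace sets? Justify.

LTS(P): 2 reachable states
  u0 = rec X. (a.0 + 0\{a})\{b} + c.X ⊢ =a=> u1, =c=> u0
  u1 = 0\{b} ⊢ (no moves)
LTS(Q): 3 reachable states
  v0 = (rec X. (a.0 + 0\{a})\{b} + c.X) + 0 ⊢ =a=> v1, =c=> v2
  v1 = 0\{b} ⊢ (no moves)
  v2 = rec X. (a.0 + 0\{a})\{b} + c.X ⊢ =a=> v1, =c=> v2
Partition-refinement fixed point:
  B0 = {u0, v0, v2}
  B1 = {u1, v1}
u0 ∈ B0, v0 ∈ B0 → same block
Bisimilar ⇒ trace-equivalent.

trace-equivalent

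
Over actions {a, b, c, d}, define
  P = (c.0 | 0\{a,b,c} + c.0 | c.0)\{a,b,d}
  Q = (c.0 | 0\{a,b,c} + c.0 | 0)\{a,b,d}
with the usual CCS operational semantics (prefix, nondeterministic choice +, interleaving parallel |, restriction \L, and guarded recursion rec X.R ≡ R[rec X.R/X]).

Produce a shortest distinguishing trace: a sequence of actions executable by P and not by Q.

cc

Reachable graph of P (5 states):
  u0 = (c.0 | 0\{a,b,c} + c.0 | c.0)\{a,b,d} has moves ··c··> u1, ··c··> u2, ··c··> u3
  u1 = (0 | 0\{a,b,c})\{a,b,d} has moves ·
  u2 = (0 | c.0)\{a,b,d} has moves ··c··> u4
  u3 = (c.0 | 0)\{a,b,d} has moves ··c··> u4
  u4 = (0 | 0)\{a,b,d} has moves ·
Reachable graph of Q (3 states):
  v0 = (c.0 | 0\{a,b,c} + c.0 | 0)\{a,b,d} has moves ··c··> v1, ··c··> v2
  v1 = (0 | 0)\{a,b,d} has moves ·
  v2 = (0 | 0\{a,b,c})\{a,b,d} has moves ·
Run σ = ⟨cc⟩ on P: start {u0}
  after c @ step 1: {u1, u2, u3}
  after c @ step 2: {u4}
  P completes σ.
Run σ = ⟨cc⟩ on Q: start {v0}
  after c @ step 1: {v1, v2}
  after c @ step 2: ∅  — Q cannot continue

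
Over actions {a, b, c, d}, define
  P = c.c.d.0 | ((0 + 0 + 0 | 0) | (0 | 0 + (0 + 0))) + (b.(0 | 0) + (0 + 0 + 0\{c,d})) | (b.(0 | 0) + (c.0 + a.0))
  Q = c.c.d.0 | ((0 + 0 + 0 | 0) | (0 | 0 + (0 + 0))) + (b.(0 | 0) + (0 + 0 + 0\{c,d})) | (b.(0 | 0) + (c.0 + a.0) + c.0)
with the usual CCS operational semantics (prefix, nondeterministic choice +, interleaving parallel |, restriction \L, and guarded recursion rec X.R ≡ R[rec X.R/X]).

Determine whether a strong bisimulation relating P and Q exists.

LTS(P): 9 reachable states
  m0 = c.c.d.0 | ((0 + 0 + 0 | 0) | (0 | 0 + (0 + 0))) + (b.(0 | 0) + (0 + 0 + 0\{c,d})) | (b.(0 | 0) + (c.0 + a.0)) → —a→ m1, —b→ m2, —b→ m3, —c→ m1, —c→ m4
  m1 = (b.(0 | 0) + (0 + 0 + 0\{c,d})) | 0 → —b→ m5
  m2 = (b.(0 | 0) + (0 + 0 + 0\{c,d})) | (0 | 0) → —b→ m6
  m3 = 0 | 0 | (b.(0 | 0) + (c.0 + a.0)) → —a→ m5, —b→ m6, —c→ m5
  m4 = c.d.0 | ((0 + 0 + 0 | 0) | (0 | 0 + (0 + 0))) → —c→ m7
  m5 = 0 | 0 | 0 → ·
  m6 = 0 | 0 | (0 | 0) → ·
  m7 = d.0 | ((0 + 0 + 0 | 0) | (0 | 0 + (0 + 0))) → —d→ m8
  m8 = 0 | ((0 + 0 + 0 | 0) | (0 | 0 + (0 + 0))) → ·
LTS(Q): 9 reachable states
  n0 = c.c.d.0 | ((0 + 0 + 0 | 0) | (0 | 0 + (0 + 0))) + (b.(0 | 0) + (0 + 0 + 0\{c,d})) | (b.(0 | 0) + (c.0 + a.0) + c.0) → —a→ n1, —b→ n2, —b→ n3, —c→ n1, —c→ n4
  n1 = (b.(0 | 0) + (0 + 0 + 0\{c,d})) | 0 → —b→ n5
  n2 = (b.(0 | 0) + (0 + 0 + 0\{c,d})) | (0 | 0) → —b→ n6
  n3 = 0 | 0 | (b.(0 | 0) + (c.0 + a.0) + c.0) → —a→ n5, —b→ n6, —c→ n5
  n4 = c.d.0 | ((0 + 0 + 0 | 0) | (0 | 0 + (0 + 0))) → —c→ n7
  n5 = 0 | 0 | 0 → ·
  n6 = 0 | 0 | (0 | 0) → ·
  n7 = d.0 | ((0 + 0 + 0 | 0) | (0 | 0 + (0 + 0))) → —d→ n8
  n8 = 0 | ((0 + 0 + 0 | 0) | (0 | 0 + (0 + 0))) → ·
Partition-refinement fixed point:
  B0 = {m0, n0}
  B1 = {m1, m2, n1, n2}
  B2 = {m5, m6, m8, n5, n6, n8}
  B3 = {m3, n3}
  B4 = {m4, n4}
  B5 = {m7, n7}
m0 ∈ B0, n0 ∈ B0 → same block

YES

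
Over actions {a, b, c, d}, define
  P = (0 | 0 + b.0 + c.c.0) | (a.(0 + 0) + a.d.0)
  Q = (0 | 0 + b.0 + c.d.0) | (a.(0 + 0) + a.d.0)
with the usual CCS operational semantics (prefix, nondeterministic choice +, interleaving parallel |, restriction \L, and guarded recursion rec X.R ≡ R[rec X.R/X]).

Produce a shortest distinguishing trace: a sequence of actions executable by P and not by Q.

P's transition system — 12 states:
  u0 = (0 | 0 + b.0 + c.c.0) | (a.(0 + 0) + a.d.0) → -a-> u1, -a-> u2, -b-> u3, -c-> u4
  u1 = (0 | 0 + b.0 + c.c.0) | (0 + 0) → -b-> u5, -c-> u6
  u2 = (0 | 0 + b.0 + c.c.0) | d.0 → -b-> u7, -c-> u8, -d-> u9
  u3 = 0 | (a.(0 + 0) + a.d.0) → -a-> u5, -a-> u7
  u4 = c.0 | (a.(0 + 0) + a.d.0) → -a-> u6, -a-> u8, -c-> u3
  u5 = 0 | (0 + 0) → stopped
  u6 = c.0 | (0 + 0) → -c-> u5
  u7 = 0 | d.0 → -d-> u10
  u8 = c.0 | d.0 → -c-> u7, -d-> u11
  u9 = (0 | 0 + b.0 + c.c.0) | 0 → -b-> u10, -c-> u11
  u10 = 0 | 0 → stopped
  u11 = c.0 | 0 → -c-> u10
Q's transition system — 12 states:
  v0 = (0 | 0 + b.0 + c.d.0) | (a.(0 + 0) + a.d.0) → -a-> v1, -a-> v2, -b-> v3, -c-> v4
  v1 = (0 | 0 + b.0 + c.d.0) | (0 + 0) → -b-> v5, -c-> v6
  v2 = (0 | 0 + b.0 + c.d.0) | d.0 → -b-> v7, -c-> v8, -d-> v9
  v3 = 0 | (a.(0 + 0) + a.d.0) → -a-> v5, -a-> v7
  v4 = d.0 | (a.(0 + 0) + a.d.0) → -a-> v6, -a-> v8, -d-> v3
  v5 = 0 | (0 + 0) → stopped
  v6 = d.0 | (0 + 0) → -d-> v5
  v7 = 0 | d.0 → -d-> v10
  v8 = d.0 | d.0 → -d-> v11, -d-> v7
  v9 = (0 | 0 + b.0 + c.d.0) | 0 → -b-> v10, -c-> v11
  v10 = 0 | 0 → stopped
  v11 = d.0 | 0 → -d-> v10
Trace ⟨cc⟩ through P, begin at {u0}:
  step 1 (c): {u4}
  step 2 (c): {u3}
  — P admits the full trace.
Trace ⟨cc⟩ through Q, begin at {v0}:
  step 1 (c): {v4}
  step 2 (c): ∅  — Q cannot continue

cc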